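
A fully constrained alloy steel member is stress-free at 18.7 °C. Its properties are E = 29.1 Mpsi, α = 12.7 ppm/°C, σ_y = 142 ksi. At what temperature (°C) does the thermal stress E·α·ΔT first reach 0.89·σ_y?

361 °C

E = 29.1 Mpsi = 200.6 GPa.
σ_y = 142 ksi = 979.1 MPa.
E·α·ΔT = 871.4 MPa ⇒ ΔT = 871.4 / (200.6×10³ × 12.7×10⁻⁶) = 342.0 K.
T = 18.7 + 342.0 = 360.7 °C.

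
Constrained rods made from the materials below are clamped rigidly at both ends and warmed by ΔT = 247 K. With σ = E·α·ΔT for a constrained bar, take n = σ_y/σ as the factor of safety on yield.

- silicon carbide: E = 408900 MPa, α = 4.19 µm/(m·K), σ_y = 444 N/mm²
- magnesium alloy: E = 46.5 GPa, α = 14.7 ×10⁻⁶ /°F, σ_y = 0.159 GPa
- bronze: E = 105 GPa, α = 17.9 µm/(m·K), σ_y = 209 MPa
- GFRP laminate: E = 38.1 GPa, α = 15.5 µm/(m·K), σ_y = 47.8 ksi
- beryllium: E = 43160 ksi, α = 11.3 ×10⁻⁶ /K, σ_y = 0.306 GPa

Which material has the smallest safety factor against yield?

beryllium

Converting E to GPa, α to ×10⁻⁶/K, σ_y to MPa, then σ and n for each:
  silicon carbide: E = 408.9, α = 4.19, σ_y = 444.0 → σ = 423 MPa, n = 1.05
  magnesium alloy: E = 46.50, α = 26.5, σ_y = 159.0 → σ = 304 MPa, n = 0.523
  bronze: E = 105.0, α = 17.9, σ_y = 209.0 → σ = 464 MPa, n = 0.450
  GFRP laminate: E = 38.10, α = 15.5, σ_y = 329.6 → σ = 146 MPa, n = 2.26
  beryllium: E = 297.6, α = 11.3, σ_y = 306.0 → σ = 831 MPa, n = 0.368
Smallest n: beryllium with n = 0.368.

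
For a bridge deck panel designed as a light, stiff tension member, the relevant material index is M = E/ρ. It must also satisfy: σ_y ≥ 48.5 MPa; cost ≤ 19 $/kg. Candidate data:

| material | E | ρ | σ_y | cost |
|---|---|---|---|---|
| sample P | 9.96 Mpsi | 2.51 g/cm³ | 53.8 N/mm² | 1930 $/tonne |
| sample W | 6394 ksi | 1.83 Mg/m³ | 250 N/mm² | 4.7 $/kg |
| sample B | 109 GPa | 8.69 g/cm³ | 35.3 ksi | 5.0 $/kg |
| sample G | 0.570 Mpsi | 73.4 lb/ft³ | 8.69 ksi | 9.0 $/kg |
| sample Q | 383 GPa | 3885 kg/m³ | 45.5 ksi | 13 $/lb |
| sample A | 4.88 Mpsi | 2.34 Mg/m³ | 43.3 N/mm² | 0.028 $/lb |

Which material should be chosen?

sample P

Screen on constraints: σ_y ≥ 48.5 MPa; cost ≤ 19 $/kg. Survivors: sample P, sample W, sample B, sample G.
In SI units:
  sample P: E = 68.67 GPa, ρ = 2510 kg/m³
  sample W: E = 44.09 GPa, ρ = 1830 kg/m³
  sample B: E = 109.0 GPa, ρ = 8690 kg/m³
  sample G: E = 3.930 GPa, ρ = 1176 kg/m³
  sample P: M = 27.4 MN·m/kg
  sample W: M = 24.1 MN·m/kg
  sample B: M = 12.5 MN·m/kg
  sample G: M = 3.34 MN·m/kg
Sample P has the largest M.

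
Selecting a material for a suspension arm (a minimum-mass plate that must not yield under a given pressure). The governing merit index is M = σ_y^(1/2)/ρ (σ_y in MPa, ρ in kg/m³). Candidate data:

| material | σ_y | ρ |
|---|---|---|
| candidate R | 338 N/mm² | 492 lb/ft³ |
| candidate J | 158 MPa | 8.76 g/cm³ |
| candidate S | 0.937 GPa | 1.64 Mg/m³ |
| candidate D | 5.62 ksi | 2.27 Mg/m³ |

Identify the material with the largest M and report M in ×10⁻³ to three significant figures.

candidate S, M = 18.7×10⁻³

Convert each candidate to consistent units, then evaluate M:
  candidate R: σ_y = 338.0 MPa, ρ = 7881 kg/m³
  candidate J: σ_y = 158.0 MPa, ρ = 8760 kg/m³
  candidate S: σ_y = 937.0 MPa, ρ = 1640 kg/m³
  candidate D: σ_y = 38.75 MPa, ρ = 2270 kg/m³
  candidate S: M = 18.7×10⁻³
  candidate D: M = 2.74×10⁻³
  candidate R: M = 2.33×10⁻³
  candidate J: M = 1.43×10⁻³
Highest index: candidate S.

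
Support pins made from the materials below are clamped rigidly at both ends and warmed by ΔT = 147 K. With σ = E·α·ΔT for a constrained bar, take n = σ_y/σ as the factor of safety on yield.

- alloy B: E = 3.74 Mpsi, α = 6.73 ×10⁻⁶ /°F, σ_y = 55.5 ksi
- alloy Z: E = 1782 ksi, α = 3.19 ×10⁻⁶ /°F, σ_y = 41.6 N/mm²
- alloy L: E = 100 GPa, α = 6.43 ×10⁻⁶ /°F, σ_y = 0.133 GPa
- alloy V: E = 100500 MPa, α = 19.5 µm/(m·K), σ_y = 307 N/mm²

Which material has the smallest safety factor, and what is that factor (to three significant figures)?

alloy L, n = 0.782

Converting E to GPa, α to ×10⁻⁶/K, σ_y to MPa, then σ and n for each:
  alloy B: E = 25.79, α = 12.1, σ_y = 382.7 → σ = 45.9 MPa, n = 8.33
  alloy Z: E = 12.29, α = 5.74, σ_y = 41.60 → σ = 10.4 MPa, n = 4.01
  alloy L: E = 100.0, α = 11.6, σ_y = 133.0 → σ = 170 MPa, n = 0.782
  alloy V: E = 100.5, α = 19.5, σ_y = 307.0 → σ = 288 MPa, n = 1.07
The minimum is alloy L at n = 0.782.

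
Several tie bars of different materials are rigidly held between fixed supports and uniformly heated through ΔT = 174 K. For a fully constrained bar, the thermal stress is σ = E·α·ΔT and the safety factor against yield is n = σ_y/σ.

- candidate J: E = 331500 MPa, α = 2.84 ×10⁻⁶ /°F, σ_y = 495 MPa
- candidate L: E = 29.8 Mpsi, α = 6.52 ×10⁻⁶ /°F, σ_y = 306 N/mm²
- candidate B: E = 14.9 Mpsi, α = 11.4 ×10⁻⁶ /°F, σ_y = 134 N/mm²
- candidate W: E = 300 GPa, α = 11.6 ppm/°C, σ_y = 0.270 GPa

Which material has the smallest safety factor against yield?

candidate B

Per material, after unit conversion:
  candidate J: E = 331.5, α = 5.11, σ_y = 495.0 → σ = 295 MPa, n = 1.68
  candidate L: E = 205.5, α = 11.7, σ_y = 306.0 → σ = 420 MPa, n = 0.729
  candidate B: E = 102.7, α = 20.5, σ_y = 134.0 → σ = 367 MPa, n = 0.365
  candidate W: E = 300.0, α = 11.6, σ_y = 270.0 → σ = 606 MPa, n = 0.446
Candidate B has the lowest safety factor, n = 0.365.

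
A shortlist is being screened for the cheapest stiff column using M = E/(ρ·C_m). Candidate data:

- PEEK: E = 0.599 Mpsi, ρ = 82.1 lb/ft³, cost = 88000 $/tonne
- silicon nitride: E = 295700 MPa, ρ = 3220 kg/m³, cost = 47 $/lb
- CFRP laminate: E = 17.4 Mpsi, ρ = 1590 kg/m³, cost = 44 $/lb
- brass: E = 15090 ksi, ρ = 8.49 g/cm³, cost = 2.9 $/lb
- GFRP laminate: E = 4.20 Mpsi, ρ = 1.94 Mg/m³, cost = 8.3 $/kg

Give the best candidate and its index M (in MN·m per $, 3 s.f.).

Normalizing units and computing the index:
  PEEK: E = 4.130 GPa, ρ = 1315 kg/m³, cost = 88.00 $/kg
  silicon nitride: E = 295.7 GPa, ρ = 3220 kg/m³, cost = 103.6 $/kg
  CFRP laminate: E = 120.0 GPa, ρ = 1590 kg/m³, cost = 97.00 $/kg
  brass: E = 104.0 GPa, ρ = 8490 kg/m³, cost = 6.393 $/kg
  GFRP laminate: E = 28.96 GPa, ρ = 1940 kg/m³, cost = 8.300 $/kg
  brass: M = 1.92 MN·m per $
  GFRP laminate: M = 1.80 MN·m per $
  silicon nitride: M = 0.886 MN·m per $
  CFRP laminate: M = 0.778 MN·m per $
  PEEK: M = 0.0357 MN·m per $
The maximum is for brass.

brass, M = 1.92 MN·m per $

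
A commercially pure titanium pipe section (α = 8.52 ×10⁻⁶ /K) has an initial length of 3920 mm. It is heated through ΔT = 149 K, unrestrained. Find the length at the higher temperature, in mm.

ΔL = α·L₀·ΔT = 8.52×10⁻⁶ × 3920 mm × 149.0 K = 4.98 mm.
L = L₀ + ΔL = 3920 + 4.98 = 3925.0 mm.

3925.0 mm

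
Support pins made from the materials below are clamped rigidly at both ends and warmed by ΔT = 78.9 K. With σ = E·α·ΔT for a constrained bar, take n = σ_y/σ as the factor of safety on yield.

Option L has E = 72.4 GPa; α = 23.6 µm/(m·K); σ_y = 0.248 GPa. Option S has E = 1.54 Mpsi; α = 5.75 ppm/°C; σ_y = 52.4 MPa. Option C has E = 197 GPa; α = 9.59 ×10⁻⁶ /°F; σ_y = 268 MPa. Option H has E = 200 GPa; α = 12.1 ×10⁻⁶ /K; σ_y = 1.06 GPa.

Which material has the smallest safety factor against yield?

option C

In consistent units (E in GPa, α in ×10⁻⁶/K, σ_y in MPa):
  option L: E = 72.40, α = 23.6, σ_y = 248.0 → σ = 135 MPa, n = 1.84
  option S: E = 10.62, α = 5.75, σ_y = 52.40 → σ = 4.82 MPa, n = 10.9
  option C: E = 197.0, α = 17.3, σ_y = 268.0 → σ = 268 MPa, n = 0.999
  option H: E = 200.0, α = 12.1, σ_y = 1060 → σ = 191 MPa, n = 5.55
Smallest n: option C with n = 0.999.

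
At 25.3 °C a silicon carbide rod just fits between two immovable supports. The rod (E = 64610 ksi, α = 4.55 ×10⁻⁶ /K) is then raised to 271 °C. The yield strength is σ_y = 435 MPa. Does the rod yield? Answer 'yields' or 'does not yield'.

yields

E = 64610 ksi = 445.5 GPa.
ΔT = 245.7 K. Constrained thermal stress σ = E·α·ΔT = 445.5×10³ MPa × 4.55×10⁻⁶ × 245.7 = 498 MPa (compressive).
Compare to σ_y = 435 MPa: σ ≥ σ_y, so it yields.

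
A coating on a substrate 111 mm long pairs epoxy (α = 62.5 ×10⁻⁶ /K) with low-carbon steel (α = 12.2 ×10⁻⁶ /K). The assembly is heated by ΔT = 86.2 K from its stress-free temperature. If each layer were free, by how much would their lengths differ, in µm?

481 µm

Δα = |62.5 − 12.2|×10⁻⁶/K = 50.3×10⁻⁶/K.
ΔL_mismatch = Δα·L·ΔT = 50.3×10⁻⁶ × 111.0 mm × 86.2 K = 481 µm.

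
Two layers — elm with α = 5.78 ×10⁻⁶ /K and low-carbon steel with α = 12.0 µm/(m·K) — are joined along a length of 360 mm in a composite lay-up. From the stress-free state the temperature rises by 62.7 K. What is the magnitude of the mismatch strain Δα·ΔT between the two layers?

3.90×10⁻⁴

Δα = |5.78 − 12.0|×10⁻⁶/K = 6.22×10⁻⁶/K.
Mismatch strain = Δα·ΔT = 6.22×10⁻⁶ × 62.7 = 3.90×10⁻⁴.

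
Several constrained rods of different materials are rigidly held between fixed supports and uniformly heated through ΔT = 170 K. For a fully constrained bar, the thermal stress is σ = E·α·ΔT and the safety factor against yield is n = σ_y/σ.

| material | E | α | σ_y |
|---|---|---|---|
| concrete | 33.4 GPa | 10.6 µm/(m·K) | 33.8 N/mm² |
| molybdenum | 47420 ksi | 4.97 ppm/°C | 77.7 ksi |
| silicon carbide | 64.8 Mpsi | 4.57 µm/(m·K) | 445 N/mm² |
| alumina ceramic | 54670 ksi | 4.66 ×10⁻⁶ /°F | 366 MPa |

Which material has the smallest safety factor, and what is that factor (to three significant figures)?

Per material, after unit conversion:
  concrete: E = 33.40, α = 10.6, σ_y = 33.80 → σ = 60.2 MPa, n = 0.562
  molybdenum: E = 326.9, α = 4.97, σ_y = 535.7 → σ = 276 MPa, n = 1.94
  silicon carbide: E = 446.8, α = 4.57, σ_y = 445.0 → σ = 347 MPa, n = 1.28
  alumina ceramic: E = 376.9, α = 8.39, σ_y = 366.0 → σ = 537 MPa, n = 0.681
The minimum is concrete at n = 0.562.

concrete, n = 0.562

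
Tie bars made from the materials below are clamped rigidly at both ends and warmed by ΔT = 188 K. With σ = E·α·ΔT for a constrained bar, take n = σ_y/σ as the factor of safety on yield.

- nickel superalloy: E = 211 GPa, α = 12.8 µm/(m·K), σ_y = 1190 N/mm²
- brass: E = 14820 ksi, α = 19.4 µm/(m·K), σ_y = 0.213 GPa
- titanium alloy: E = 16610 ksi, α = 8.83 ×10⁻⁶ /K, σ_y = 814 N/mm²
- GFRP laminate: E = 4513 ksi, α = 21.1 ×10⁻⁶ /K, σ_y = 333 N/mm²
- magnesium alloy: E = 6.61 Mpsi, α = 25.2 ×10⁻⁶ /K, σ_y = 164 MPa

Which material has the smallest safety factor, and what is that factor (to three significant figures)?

brass, n = 0.572

In consistent units (E in GPa, α in ×10⁻⁶/K, σ_y in MPa):
  nickel superalloy: E = 211.0, α = 12.8, σ_y = 1190 → σ = 508 MPa, n = 2.34
  brass: E = 102.2, α = 19.4, σ_y = 213.0 → σ = 373 MPa, n = 0.572
  titanium alloy: E = 114.5, α = 8.83, σ_y = 814.0 → σ = 190 MPa, n = 4.28
  GFRP laminate: E = 31.12, α = 21.1, σ_y = 333.0 → σ = 123 MPa, n = 2.70
  magnesium alloy: E = 45.57, α = 25.2, σ_y = 164.0 → σ = 216 MPa, n = 0.760
Smallest n: brass with n = 0.572.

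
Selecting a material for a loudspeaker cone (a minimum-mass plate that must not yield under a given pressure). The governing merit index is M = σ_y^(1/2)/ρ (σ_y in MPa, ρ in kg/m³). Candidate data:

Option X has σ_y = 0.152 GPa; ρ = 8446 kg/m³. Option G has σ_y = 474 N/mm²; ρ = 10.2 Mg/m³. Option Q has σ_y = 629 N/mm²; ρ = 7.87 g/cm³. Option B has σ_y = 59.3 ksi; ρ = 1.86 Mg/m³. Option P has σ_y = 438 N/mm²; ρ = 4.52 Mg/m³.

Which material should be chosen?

In SI units:
  option X: σ_y = 152.0 MPa, ρ = 8446 kg/m³
  option G: σ_y = 474.0 MPa, ρ = 10200 kg/m³
  option Q: σ_y = 629.0 MPa, ρ = 7870 kg/m³
  option B: σ_y = 408.9 MPa, ρ = 1860 kg/m³
  option P: σ_y = 438.0 MPa, ρ = 4520 kg/m³
  option B: M = 10.9×10⁻³
  option P: M = 4.63×10⁻³
  option Q: M = 3.19×10⁻³
  option G: M = 2.13×10⁻³
  option X: M = 1.46×10⁻³
The maximum is for option B.

option B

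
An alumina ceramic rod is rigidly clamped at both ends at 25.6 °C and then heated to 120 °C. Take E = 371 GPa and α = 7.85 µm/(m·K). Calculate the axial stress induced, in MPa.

275 MPa

ΔT = 94.40 K. Constrained thermal stress σ = E·α·ΔT = 371.0×10³ MPa × 7.85×10⁻⁶ × 94.40 = 275 MPa (compressive).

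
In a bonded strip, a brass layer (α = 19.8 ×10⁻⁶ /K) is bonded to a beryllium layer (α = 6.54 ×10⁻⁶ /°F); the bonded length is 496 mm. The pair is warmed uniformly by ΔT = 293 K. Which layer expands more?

beryllium: α = 6.54×10⁻⁶/°F × 9/5 = 11.8×10⁻⁶/K.
α(brass) = 19.8×10⁻⁶/K vs α(beryllium) = 11.8×10⁻⁶/K.
Higher α expands more for the same ΔT: brass.

brass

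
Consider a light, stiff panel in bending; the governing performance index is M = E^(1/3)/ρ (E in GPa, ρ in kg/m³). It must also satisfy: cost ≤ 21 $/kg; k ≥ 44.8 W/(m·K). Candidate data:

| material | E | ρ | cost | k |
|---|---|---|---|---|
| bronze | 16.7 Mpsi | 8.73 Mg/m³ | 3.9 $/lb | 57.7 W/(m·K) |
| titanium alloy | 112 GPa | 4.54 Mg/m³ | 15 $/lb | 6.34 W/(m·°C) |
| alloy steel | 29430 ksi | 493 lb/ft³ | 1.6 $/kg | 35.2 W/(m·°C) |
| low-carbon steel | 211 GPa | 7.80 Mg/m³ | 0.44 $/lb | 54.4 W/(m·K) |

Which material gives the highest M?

low-carbon steel

Screen on constraints: cost ≤ 21 $/kg; k ≥ 44.8 W/(m·K). Survivors: bronze, low-carbon steel.
Convert each candidate to consistent units, then evaluate M:
  bronze: E = 115.1 GPa, ρ = 8730 kg/m³
  low-carbon steel: E = 211.0 GPa, ρ = 7800 kg/m³
  low-carbon steel: M = 0.763×10⁻³
  bronze: M = 0.557×10⁻³
Low-carbon steel has the largest M.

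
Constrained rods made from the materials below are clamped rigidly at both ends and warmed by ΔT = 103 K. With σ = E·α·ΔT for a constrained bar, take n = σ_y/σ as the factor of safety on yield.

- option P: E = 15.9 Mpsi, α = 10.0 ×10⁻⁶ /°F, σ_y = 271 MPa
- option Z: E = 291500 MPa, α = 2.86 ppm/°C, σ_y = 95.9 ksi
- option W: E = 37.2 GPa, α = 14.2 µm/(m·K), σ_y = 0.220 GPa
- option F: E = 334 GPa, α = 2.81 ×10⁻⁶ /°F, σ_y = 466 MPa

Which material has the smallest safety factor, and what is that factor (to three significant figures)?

Converting E to GPa, α to ×10⁻⁶/K, σ_y to MPa, then σ and n for each:
  option P: E = 109.6, α = 18.0, σ_y = 271.0 → σ = 203 MPa, n = 1.33
  option Z: E = 291.5, α = 2.86, σ_y = 661.2 → σ = 85.9 MPa, n = 7.70
  option W: E = 37.20, α = 14.2, σ_y = 220.0 → σ = 54.4 MPa, n = 4.04
  option F: E = 334.0, α = 5.06, σ_y = 466.0 → σ = 174 MPa, n = 2.68
Smallest n: option P with n = 1.33.

option P, n = 1.33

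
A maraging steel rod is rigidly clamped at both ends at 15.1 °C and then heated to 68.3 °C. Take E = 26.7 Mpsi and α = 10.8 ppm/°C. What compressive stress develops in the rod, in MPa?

106 MPa

E = 26.7 Mpsi = 184.1 GPa.
ΔT = 53.20 K. Constrained thermal stress σ = E·α·ΔT = 184.1×10³ MPa × 10.8×10⁻⁶ × 53.20 = 106 MPa (compressive).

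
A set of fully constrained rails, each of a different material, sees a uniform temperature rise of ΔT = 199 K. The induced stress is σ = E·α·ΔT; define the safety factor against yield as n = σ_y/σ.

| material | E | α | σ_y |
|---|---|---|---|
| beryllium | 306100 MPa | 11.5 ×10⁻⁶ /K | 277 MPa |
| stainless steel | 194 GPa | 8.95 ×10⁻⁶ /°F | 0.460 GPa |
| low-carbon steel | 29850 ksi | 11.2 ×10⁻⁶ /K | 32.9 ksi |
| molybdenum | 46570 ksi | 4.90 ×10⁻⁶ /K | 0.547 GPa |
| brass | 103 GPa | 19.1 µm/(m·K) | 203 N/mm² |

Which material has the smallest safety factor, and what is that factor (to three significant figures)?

beryllium, n = 0.395

Converting E to GPa, α to ×10⁻⁶/K, σ_y to MPa, then σ and n for each:
  beryllium: E = 306.1, α = 11.5, σ_y = 277.0 → σ = 701 MPa, n = 0.395
  stainless steel: E = 194.0, α = 16.1, σ_y = 460.0 → σ = 622 MPa, n = 0.740
  low-carbon steel: E = 205.8, α = 11.2, σ_y = 226.8 → σ = 459 MPa, n = 0.495
  molybdenum: E = 321.1, α = 4.90, σ_y = 547.0 → σ = 313 MPa, n = 1.75
  brass: E = 103.0, α = 19.1, σ_y = 203.0 → σ = 391 MPa, n = 0.519
The minimum is beryllium at n = 0.395.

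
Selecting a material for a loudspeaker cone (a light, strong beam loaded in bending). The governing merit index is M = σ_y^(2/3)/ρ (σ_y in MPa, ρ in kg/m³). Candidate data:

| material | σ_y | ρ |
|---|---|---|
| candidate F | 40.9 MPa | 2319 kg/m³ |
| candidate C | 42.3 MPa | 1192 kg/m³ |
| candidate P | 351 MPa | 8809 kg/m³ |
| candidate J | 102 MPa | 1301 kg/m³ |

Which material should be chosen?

Evaluate M for each candidate:
  candidate J: M = 16.8×10⁻³
  candidate C: M = 10.2×10⁻³
  candidate P: M = 5.65×10⁻³
  candidate F: M = 5.12×10⁻³
Highest index: candidate J.

candidate J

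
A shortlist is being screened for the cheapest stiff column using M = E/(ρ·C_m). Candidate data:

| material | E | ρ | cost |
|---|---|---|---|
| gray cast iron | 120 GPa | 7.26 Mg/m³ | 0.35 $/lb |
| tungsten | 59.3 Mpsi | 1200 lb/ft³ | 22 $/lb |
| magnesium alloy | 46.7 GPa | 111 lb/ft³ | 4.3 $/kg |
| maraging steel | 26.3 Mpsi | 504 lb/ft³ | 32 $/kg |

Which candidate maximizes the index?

gray cast iron

Putting every candidate on a common basis:
  gray cast iron: E = 120.0 GPa, ρ = 7260 kg/m³, cost = 0.7716 $/kg
  tungsten: E = 408.9 GPa, ρ = 19220 kg/m³, cost = 48.50 $/kg
  magnesium alloy: E = 46.70 GPa, ρ = 1778 kg/m³, cost = 4.300 $/kg
  maraging steel: E = 181.3 GPa, ρ = 8073 kg/m³, cost = 32.00 $/kg
  gray cast iron: M = 21.4 MN·m per $
  magnesium alloy: M = 6.11 MN·m per $
  maraging steel: M = 0.702 MN·m per $
  tungsten: M = 0.439 MN·m per $
Highest index: gray cast iron.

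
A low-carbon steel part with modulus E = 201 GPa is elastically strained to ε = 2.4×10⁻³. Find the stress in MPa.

482 MPa

σ = E·ε = 201000 MPa × 2.4×10⁻³ = 482 MPa.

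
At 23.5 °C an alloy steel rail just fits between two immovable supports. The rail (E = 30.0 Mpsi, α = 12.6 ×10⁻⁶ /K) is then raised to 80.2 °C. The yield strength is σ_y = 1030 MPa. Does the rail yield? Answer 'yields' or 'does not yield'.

does not yield

E = 30.0 Mpsi = 206.8 GPa.
ΔT = 56.70 K. Constrained thermal stress σ = E·α·ΔT = 206.8×10³ MPa × 12.6×10⁻⁶ × 56.70 = 148 MPa (compressive).
Compare to σ_y = 1030 MPa: σ < σ_y, so it does not yield.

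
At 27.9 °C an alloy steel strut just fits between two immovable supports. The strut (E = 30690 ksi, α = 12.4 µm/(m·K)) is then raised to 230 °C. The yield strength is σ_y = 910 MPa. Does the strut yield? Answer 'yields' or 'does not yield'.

does not yield

E = 30690 ksi = 211.6 GPa.
ΔT = 202.1 K. Constrained thermal stress σ = E·α·ΔT = 211.6×10³ MPa × 12.4×10⁻⁶ × 202.1 = 530 MPa (compressive).
Compare to σ_y = 910 MPa: σ < σ_y, so it does not yield.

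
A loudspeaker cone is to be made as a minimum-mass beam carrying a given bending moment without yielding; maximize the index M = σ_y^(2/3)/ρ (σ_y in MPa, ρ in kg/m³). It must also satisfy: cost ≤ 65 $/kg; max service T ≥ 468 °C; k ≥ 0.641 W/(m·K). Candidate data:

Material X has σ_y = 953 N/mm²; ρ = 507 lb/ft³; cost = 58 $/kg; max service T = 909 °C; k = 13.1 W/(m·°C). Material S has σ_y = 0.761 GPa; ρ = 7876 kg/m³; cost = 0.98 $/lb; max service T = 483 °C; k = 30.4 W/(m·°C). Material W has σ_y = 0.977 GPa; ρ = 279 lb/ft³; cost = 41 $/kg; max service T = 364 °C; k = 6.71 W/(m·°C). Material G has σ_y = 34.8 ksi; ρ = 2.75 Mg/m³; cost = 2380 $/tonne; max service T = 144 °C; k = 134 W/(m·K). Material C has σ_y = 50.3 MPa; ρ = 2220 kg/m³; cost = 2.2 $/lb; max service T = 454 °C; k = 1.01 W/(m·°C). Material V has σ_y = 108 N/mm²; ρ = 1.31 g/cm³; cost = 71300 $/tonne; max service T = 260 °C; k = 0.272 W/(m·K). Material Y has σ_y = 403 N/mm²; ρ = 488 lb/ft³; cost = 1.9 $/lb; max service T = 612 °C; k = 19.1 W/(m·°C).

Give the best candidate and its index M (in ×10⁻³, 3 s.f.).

Screen on constraints: cost ≤ 65 $/kg; max service T ≥ 468 °C; k ≥ 0.641 W/(m·K). Survivors: material X, material S, material Y.
Normalizing units and computing the index:
  material X: σ_y = 953.0 MPa, ρ = 8121 kg/m³
  material S: σ_y = 761.0 MPa, ρ = 7876 kg/m³
  material Y: σ_y = 403.0 MPa, ρ = 7817 kg/m³
  material X: M = 11.9×10⁻³
  material S: M = 10.6×10⁻³
  material Y: M = 6.98×10⁻³
Material X has the largest M.

material X, M = 11.9×10⁻³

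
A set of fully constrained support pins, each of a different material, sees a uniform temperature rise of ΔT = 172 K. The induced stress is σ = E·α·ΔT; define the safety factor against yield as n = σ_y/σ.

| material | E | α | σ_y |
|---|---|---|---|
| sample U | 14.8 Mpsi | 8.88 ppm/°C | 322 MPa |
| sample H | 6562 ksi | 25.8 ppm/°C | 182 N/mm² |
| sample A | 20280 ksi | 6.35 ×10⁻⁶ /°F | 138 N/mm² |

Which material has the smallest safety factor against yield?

In consistent units (E in GPa, α in ×10⁻⁶/K, σ_y in MPa):
  sample U: E = 102.0, α = 8.88, σ_y = 322.0 → σ = 156 MPa, n = 2.07
  sample H: E = 45.24, α = 25.8, σ_y = 182.0 → σ = 201 MPa, n = 0.907
  sample A: E = 139.8, α = 11.4, σ_y = 138.0 → σ = 275 MPa, n = 0.502
Sample A has the lowest safety factor, n = 0.502.

sample A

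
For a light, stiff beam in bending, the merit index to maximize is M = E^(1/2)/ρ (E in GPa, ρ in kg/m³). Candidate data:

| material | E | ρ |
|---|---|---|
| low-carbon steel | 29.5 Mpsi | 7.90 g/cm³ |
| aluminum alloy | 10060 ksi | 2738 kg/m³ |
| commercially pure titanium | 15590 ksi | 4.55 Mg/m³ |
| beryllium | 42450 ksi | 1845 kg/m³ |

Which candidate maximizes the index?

beryllium

Convert each candidate to consistent units, then evaluate M:
  low-carbon steel: E = 203.4 GPa, ρ = 7900 kg/m³
  aluminum alloy: E = 69.36 GPa, ρ = 2738 kg/m³
  commercially pure titanium: E = 107.5 GPa, ρ = 4550 kg/m³
  beryllium: E = 292.7 GPa, ρ = 1845 kg/m³
  beryllium: M = 9.27×10⁻³
  aluminum alloy: M = 3.04×10⁻³
  commercially pure titanium: M = 2.28×10⁻³
  low-carbon steel: M = 1.81×10⁻³
Beryllium ranks first.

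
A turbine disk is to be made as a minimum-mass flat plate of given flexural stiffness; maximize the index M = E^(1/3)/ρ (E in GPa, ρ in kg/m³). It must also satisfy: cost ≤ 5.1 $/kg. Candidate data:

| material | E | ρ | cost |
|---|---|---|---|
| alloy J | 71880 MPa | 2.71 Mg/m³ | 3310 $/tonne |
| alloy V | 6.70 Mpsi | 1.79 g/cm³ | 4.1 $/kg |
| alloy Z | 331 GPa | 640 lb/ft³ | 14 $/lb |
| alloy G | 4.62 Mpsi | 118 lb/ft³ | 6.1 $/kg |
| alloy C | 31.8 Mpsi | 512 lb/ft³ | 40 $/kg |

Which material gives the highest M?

alloy V

Screen on constraints: cost ≤ 5.1 $/kg. Survivors: alloy J, alloy V.
Convert each candidate to consistent units, then evaluate M:
  alloy J: E = 71.88 GPa, ρ = 2710 kg/m³
  alloy V: E = 46.19 GPa, ρ = 1790 kg/m³
  alloy V: M = 2.00×10⁻³
  alloy J: M = 1.53×10⁻³
Highest index: alloy V.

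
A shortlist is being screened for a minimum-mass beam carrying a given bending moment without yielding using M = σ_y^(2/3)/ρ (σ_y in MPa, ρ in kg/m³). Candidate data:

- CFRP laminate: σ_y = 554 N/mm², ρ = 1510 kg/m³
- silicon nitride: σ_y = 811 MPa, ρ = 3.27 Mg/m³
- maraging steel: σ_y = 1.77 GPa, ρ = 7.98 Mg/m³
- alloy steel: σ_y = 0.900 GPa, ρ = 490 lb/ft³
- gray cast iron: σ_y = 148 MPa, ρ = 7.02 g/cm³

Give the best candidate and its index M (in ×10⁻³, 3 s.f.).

After converting to SI:
  CFRP laminate: σ_y = 554.0 MPa, ρ = 1510 kg/m³
  silicon nitride: σ_y = 811.0 MPa, ρ = 3270 kg/m³
  maraging steel: σ_y = 1770 MPa, ρ = 7980 kg/m³
  alloy steel: σ_y = 900.0 MPa, ρ = 7849 kg/m³
  gray cast iron: σ_y = 148.0 MPa, ρ = 7020 kg/m³
  CFRP laminate: M = 44.7×10⁻³
  silicon nitride: M = 26.6×10⁻³
  maraging steel: M = 18.3×10⁻³
  alloy steel: M = 11.9×10⁻³
  gray cast iron: M = 3.99×10⁻³
Highest index: CFRP laminate.

CFRP laminate, M = 44.7×10⁻³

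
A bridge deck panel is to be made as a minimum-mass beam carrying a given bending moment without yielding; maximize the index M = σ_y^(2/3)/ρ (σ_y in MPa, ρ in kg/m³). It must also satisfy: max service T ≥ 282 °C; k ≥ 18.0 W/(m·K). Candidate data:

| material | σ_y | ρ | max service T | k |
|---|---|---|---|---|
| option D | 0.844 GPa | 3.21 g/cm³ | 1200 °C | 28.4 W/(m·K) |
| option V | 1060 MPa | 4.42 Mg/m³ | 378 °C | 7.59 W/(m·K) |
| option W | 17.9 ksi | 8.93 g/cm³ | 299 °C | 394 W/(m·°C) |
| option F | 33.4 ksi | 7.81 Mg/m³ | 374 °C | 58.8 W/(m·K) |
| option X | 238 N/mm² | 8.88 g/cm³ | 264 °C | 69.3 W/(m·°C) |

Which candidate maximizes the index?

Screen on constraints: max service T ≥ 282 °C; k ≥ 18.0 W/(m·K). Survivors: option D, option W, option F.
Convert each candidate to consistent units, then evaluate M:
  option D: σ_y = 844.0 MPa, ρ = 3210 kg/m³
  option W: σ_y = 123.4 MPa, ρ = 8930 kg/m³
  option F: σ_y = 230.3 MPa, ρ = 7810 kg/m³
  option D: M = 27.8×10⁻³
  option F: M = 4.81×10⁻³
  option W: M = 2.78×10⁻³
Highest index: option D.

option D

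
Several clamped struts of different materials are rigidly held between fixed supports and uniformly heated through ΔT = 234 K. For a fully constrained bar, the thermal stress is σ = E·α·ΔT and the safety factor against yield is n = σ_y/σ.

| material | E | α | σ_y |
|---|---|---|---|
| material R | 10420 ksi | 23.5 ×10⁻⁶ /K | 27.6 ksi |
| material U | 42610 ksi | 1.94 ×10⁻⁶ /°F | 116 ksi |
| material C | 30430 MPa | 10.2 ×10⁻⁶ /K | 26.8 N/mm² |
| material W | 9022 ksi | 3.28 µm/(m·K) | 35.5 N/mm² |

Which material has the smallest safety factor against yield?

In consistent units (E in GPa, α in ×10⁻⁶/K, σ_y in MPa):
  material R: E = 71.84, α = 23.5, σ_y = 190.3 → σ = 395 MPa, n = 0.482
  material U: E = 293.8, α = 3.49, σ_y = 799.8 → σ = 240 MPa, n = 3.33
  material C: E = 30.43, α = 10.2, σ_y = 26.80 → σ = 72.6 MPa, n = 0.369
  material W: E = 62.20, α = 3.28, σ_y = 35.50 → σ = 47.7 MPa, n = 0.744
The minimum is material C at n = 0.369.

material C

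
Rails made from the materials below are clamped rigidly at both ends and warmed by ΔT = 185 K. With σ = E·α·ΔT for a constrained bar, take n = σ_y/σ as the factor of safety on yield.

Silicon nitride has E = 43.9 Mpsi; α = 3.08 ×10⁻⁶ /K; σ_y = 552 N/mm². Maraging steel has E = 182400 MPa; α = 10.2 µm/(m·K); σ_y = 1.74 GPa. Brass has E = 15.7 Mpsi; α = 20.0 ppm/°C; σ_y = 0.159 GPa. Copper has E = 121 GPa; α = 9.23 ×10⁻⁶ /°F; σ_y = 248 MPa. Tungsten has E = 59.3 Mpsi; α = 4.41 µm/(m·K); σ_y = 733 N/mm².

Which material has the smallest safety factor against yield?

brass

In consistent units (E in GPa, α in ×10⁻⁶/K, σ_y in MPa):
  silicon nitride: E = 302.7, α = 3.08, σ_y = 552.0 → σ = 172 MPa, n = 3.20
  maraging steel: E = 182.4, α = 10.2, σ_y = 1740 → σ = 344 MPa, n = 5.06
  brass: E = 108.2, α = 20.0, σ_y = 159.0 → σ = 401 MPa, n = 0.397
  copper: E = 121.0, α = 16.6, σ_y = 248.0 → σ = 372 MPa, n = 0.667
  tungsten: E = 408.9, α = 4.41, σ_y = 733.0 → σ = 334 MPa, n = 2.20
Smallest n: brass with n = 0.397.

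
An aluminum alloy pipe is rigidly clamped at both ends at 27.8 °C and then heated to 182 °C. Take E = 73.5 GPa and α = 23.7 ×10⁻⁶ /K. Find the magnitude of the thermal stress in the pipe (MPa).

ΔT = 154.2 K. Constrained thermal stress σ = E·α·ΔT = 73.50×10³ MPa × 23.7×10⁻⁶ × 154.2 = 269 MPa (compressive).

269 MPa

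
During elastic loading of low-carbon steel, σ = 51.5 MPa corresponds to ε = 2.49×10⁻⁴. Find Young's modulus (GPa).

207 GPa

E = σ/ε = 51.5 MPa / 2.49×10⁻⁴ = 206800 MPa = 207 GPa.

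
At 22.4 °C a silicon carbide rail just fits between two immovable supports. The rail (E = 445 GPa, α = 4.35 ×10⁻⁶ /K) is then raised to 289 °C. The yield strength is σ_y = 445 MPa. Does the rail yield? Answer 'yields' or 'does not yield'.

ΔT = 266.6 K. Constrained thermal stress σ = E·α·ΔT = 445.0×10³ MPa × 4.35×10⁻⁶ × 266.6 = 516 MPa (compressive).
Compare to σ_y = 445 MPa: σ ≥ σ_y, so it yields.

yields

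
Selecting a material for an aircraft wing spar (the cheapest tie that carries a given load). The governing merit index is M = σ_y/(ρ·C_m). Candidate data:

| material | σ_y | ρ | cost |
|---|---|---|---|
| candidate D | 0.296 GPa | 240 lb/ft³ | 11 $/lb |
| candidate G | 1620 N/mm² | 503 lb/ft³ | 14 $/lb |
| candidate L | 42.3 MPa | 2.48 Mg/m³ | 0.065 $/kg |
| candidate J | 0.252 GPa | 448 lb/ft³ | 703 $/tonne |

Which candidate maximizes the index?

In SI units:
  candidate D: σ_y = 296.0 MPa, ρ = 3844 kg/m³, cost = 24.25 $/kg
  candidate G: σ_y = 1620 MPa, ρ = 8057 kg/m³, cost = 30.86 $/kg
  candidate L: σ_y = 42.30 MPa, ρ = 2480 kg/m³, cost = 0.06500 $/kg
  candidate J: σ_y = 252.0 MPa, ρ = 7176 kg/m³, cost = 0.7030 $/kg
  candidate L: M = 262 kN·m per $
  candidate J: M = 50.0 kN·m per $
  candidate G: M = 6.51 kN·m per $
  candidate D: M = 3.17 kN·m per $
The maximum is for candidate L.

candidate L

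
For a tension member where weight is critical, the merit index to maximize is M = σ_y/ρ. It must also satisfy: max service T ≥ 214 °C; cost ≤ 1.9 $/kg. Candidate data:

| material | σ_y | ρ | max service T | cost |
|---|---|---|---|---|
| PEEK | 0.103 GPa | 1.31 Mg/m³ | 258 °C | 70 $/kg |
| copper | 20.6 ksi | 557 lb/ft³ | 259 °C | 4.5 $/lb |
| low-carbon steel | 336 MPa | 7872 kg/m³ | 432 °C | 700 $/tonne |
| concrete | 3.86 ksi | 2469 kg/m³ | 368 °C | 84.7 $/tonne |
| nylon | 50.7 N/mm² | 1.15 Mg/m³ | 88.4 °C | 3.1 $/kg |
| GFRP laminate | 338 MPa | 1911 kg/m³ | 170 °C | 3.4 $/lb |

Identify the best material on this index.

Screen on constraints: max service T ≥ 214 °C; cost ≤ 1.9 $/kg. Survivors: low-carbon steel, concrete.
Putting every candidate on a common basis:
  low-carbon steel: σ_y = 336.0 MPa, ρ = 7872 kg/m³
  concrete: σ_y = 26.61 MPa, ρ = 2469 kg/m³
  low-carbon steel: M = 42.7 kN·m/kg
  concrete: M = 10.8 kN·m/kg
Highest index: low-carbon steel.

low-carbon steel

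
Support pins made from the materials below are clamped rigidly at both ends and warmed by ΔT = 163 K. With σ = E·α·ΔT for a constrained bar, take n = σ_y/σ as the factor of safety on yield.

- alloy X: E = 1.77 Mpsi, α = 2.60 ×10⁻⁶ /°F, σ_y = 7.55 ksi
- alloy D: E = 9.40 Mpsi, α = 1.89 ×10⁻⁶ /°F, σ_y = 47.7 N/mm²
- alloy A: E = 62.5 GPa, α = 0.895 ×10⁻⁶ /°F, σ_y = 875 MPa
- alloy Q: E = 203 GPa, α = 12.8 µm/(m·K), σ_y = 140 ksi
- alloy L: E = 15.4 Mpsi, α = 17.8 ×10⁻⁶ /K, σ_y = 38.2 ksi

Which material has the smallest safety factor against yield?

alloy L

Converting E to GPa, α to ×10⁻⁶/K, σ_y to MPa, then σ and n for each:
  alloy X: E = 12.20, α = 4.68, σ_y = 52.06 → σ = 9.31 MPa, n = 5.59
  alloy D: E = 64.81, α = 3.40, σ_y = 47.70 → σ = 35.9 MPa, n = 1.33
  alloy A: E = 62.50, α = 1.61, σ_y = 875.0 → σ = 16.4 MPa, n = 53.3
  alloy Q: E = 203.0, α = 12.8, σ_y = 965.3 → σ = 424 MPa, n = 2.28
  alloy L: E = 106.2, α = 17.8, σ_y = 263.4 → σ = 308 MPa, n = 0.855
Alloy L has the lowest safety factor, n = 0.855.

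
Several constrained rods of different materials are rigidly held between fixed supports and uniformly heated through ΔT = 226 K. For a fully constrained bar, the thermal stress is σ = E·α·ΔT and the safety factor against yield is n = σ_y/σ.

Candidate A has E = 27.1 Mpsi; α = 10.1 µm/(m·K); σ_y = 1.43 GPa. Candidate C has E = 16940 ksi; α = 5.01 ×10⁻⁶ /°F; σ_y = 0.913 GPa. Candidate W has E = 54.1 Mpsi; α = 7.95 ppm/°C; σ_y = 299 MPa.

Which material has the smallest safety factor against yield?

candidate W

With everything in SI (GPa, ×10⁻⁶/K, MPa):
  candidate A: E = 186.8, α = 10.1, σ_y = 1430 → σ = 426 MPa, n = 3.35
  candidate C: E = 116.8, α = 9.02, σ_y = 913.0 → σ = 238 MPa, n = 3.84
  candidate W: E = 373.0, α = 7.95, σ_y = 299.0 → σ = 670 MPa, n = 0.446
The minimum is candidate W at n = 0.446.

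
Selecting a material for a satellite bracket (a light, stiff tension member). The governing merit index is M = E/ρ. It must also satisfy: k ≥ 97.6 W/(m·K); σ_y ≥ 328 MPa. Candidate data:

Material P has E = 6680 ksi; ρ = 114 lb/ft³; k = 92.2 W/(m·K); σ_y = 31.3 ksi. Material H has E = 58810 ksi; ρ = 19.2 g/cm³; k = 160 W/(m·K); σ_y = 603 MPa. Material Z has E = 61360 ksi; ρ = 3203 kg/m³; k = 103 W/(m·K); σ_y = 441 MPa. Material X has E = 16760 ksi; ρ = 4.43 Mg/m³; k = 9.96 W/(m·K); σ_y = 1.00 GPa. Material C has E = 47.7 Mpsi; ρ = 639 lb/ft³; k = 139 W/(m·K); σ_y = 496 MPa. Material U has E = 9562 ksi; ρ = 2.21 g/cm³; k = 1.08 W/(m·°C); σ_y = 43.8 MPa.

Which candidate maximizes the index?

Screen on constraints: k ≥ 97.6 W/(m·K); σ_y ≥ 328 MPa. Survivors: material H, material Z, material C.
In SI units:
  material H: E = 405.5 GPa, ρ = 19200 kg/m³
  material Z: E = 423.1 GPa, ρ = 3203 kg/m³
  material C: E = 328.9 GPa, ρ = 10240 kg/m³
  material Z: M = 132 MN·m/kg
  material C: M = 32.1 MN·m/kg
  material H: M = 21.1 MN·m/kg
Material Z has the largest M.

material Z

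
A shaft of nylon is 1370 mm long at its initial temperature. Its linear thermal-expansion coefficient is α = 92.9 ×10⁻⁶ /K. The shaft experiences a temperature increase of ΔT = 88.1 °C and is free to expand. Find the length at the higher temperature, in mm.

1381.2 mm

ΔL = α·L₀·ΔT = 92.9×10⁻⁶ × 1370 mm × 88.10 K = 11.2 mm.
L = L₀ + ΔL = 1370 + 11.2 = 1381.2 mm.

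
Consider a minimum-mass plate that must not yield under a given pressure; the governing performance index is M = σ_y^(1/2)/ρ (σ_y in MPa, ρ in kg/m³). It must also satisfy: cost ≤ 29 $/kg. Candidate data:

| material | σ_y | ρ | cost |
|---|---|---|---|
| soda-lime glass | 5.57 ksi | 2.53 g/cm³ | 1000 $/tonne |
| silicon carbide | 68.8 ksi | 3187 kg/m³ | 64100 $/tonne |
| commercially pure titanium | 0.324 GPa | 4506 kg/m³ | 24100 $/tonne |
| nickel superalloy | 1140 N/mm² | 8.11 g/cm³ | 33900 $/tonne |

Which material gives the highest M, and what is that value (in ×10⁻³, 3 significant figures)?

commercially pure titanium, M = 3.99×10⁻³

Screen on constraints: cost ≤ 29 $/kg. Survivors: soda-lime glass, commercially pure titanium.
Convert each candidate to consistent units, then evaluate M:
  soda-lime glass: σ_y = 38.40 MPa, ρ = 2530 kg/m³
  commercially pure titanium: σ_y = 324.0 MPa, ρ = 4506 kg/m³
  commercially pure titanium: M = 3.99×10⁻³
  soda-lime glass: M = 2.45×10⁻³
Highest index: commercially pure titanium.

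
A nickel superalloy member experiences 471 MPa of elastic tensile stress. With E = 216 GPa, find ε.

2.18×10⁻³

ε = σ/E = 471 / 216000 = 2.18×10⁻³.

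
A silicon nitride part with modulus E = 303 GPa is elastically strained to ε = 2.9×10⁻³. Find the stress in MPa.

σ = E·ε = 303000 MPa × 2.9×10⁻³ = 879 MPa.

879 MPa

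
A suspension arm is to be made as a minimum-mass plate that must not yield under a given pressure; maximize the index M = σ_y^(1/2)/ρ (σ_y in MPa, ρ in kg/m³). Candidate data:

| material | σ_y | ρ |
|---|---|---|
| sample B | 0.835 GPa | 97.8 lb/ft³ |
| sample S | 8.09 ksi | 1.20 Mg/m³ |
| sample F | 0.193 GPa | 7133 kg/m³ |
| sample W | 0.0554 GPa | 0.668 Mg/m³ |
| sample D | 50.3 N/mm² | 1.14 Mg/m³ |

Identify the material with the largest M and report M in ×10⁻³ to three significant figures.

Putting every candidate on a common basis:
  sample B: σ_y = 835.0 MPa, ρ = 1567 kg/m³
  sample S: σ_y = 55.78 MPa, ρ = 1200 kg/m³
  sample F: σ_y = 193.0 MPa, ρ = 7133 kg/m³
  sample W: σ_y = 55.40 MPa, ρ = 668.0 kg/m³
  sample D: σ_y = 50.30 MPa, ρ = 1140 kg/m³
  sample B: M = 18.4×10⁻³
  sample W: M = 11.1×10⁻³
  sample S: M = 6.22×10⁻³
  sample D: M = 6.22×10⁻³
  sample F: M = 1.95×10⁻³
The maximum is for sample B.

sample B, M = 18.4×10⁻³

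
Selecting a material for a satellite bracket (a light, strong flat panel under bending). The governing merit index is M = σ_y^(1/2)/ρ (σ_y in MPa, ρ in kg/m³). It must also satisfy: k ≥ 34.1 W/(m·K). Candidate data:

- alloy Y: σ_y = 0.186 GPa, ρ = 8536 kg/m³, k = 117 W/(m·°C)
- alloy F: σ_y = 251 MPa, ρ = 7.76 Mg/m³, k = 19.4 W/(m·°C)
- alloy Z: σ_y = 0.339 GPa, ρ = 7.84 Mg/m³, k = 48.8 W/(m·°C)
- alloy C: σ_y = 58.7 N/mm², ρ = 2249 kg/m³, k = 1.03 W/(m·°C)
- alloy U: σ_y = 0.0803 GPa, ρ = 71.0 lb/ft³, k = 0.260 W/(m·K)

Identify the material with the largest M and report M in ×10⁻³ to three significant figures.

Screen on constraints: k ≥ 34.1 W/(m·K). Survivors: alloy Y, alloy Z.
Convert each candidate to consistent units, then evaluate M:
  alloy Y: σ_y = 186.0 MPa, ρ = 8536 kg/m³
  alloy Z: σ_y = 339.0 MPa, ρ = 7840 kg/m³
  alloy Z: M = 2.35×10⁻³
  alloy Y: M = 1.60×10⁻³
The maximum is for alloy Z.

alloy Z, M = 2.35×10⁻³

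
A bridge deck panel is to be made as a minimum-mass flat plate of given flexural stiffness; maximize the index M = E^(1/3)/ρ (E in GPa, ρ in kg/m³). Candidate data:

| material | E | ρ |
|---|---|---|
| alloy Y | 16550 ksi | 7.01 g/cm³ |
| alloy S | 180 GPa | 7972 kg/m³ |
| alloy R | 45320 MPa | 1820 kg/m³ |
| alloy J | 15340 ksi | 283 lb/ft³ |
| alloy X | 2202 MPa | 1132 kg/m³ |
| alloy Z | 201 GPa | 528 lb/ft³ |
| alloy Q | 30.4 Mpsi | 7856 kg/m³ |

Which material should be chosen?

alloy R

Convert each candidate to consistent units, then evaluate M:
  alloy Y: E = 114.1 GPa, ρ = 7010 kg/m³
  alloy S: E = 180.0 GPa, ρ = 7972 kg/m³
  alloy R: E = 45.32 GPa, ρ = 1820 kg/m³
  alloy J: E = 105.8 GPa, ρ = 4533 kg/m³
  alloy X: E = 2.202 GPa, ρ = 1132 kg/m³
  alloy Z: E = 201.0 GPa, ρ = 8458 kg/m³
  alloy Q: E = 209.6 GPa, ρ = 7856 kg/m³
  alloy R: M = 1.96×10⁻³
  alloy X: M = 1.15×10⁻³
  alloy J: M = 1.04×10⁻³
  alloy Q: M = 0.756×10⁻³
  alloy S: M = 0.708×10⁻³
  alloy Z: M = 0.693×10⁻³
  alloy Y: M = 0.692×10⁻³
Highest index: alloy R.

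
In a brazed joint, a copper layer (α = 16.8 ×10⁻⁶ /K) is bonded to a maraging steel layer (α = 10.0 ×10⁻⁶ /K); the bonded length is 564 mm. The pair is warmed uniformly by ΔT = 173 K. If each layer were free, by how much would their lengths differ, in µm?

Δα = |16.8 − 10.0|×10⁻⁶/K = 6.80×10⁻⁶/K.
ΔL_mismatch = Δα·L·ΔT = 6.80×10⁻⁶ × 564.0 mm × 173.0 K = 663 µm.

663 µm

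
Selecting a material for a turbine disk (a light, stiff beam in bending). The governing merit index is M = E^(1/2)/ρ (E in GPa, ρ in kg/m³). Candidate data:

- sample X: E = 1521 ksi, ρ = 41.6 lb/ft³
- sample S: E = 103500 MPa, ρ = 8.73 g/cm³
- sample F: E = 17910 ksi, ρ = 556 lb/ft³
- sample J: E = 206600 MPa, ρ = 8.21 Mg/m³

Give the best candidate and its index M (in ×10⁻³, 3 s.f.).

sample X, M = 4.86×10⁻³

After converting to SI:
  sample X: E = 10.49 GPa, ρ = 666.4 kg/m³
  sample S: E = 103.5 GPa, ρ = 8730 kg/m³
  sample F: E = 123.5 GPa, ρ = 8906 kg/m³
  sample J: E = 206.6 GPa, ρ = 8210 kg/m³
  sample X: M = 4.86×10⁻³
  sample J: M = 1.75×10⁻³
  sample F: M = 1.25×10⁻³
  sample S: M = 1.17×10⁻³
The maximum is for sample X.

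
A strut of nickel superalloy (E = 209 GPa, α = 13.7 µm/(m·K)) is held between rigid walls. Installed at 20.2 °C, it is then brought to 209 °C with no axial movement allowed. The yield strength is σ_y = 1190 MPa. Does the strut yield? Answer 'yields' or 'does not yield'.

does not yield

ΔT = 188.8 K. Constrained thermal stress σ = E·α·ΔT = 209.0×10³ MPa × 13.7×10⁻⁶ × 188.8 = 541 MPa (compressive).
Compare to σ_y = 1190 MPa: σ < σ_y, so it does not yield.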